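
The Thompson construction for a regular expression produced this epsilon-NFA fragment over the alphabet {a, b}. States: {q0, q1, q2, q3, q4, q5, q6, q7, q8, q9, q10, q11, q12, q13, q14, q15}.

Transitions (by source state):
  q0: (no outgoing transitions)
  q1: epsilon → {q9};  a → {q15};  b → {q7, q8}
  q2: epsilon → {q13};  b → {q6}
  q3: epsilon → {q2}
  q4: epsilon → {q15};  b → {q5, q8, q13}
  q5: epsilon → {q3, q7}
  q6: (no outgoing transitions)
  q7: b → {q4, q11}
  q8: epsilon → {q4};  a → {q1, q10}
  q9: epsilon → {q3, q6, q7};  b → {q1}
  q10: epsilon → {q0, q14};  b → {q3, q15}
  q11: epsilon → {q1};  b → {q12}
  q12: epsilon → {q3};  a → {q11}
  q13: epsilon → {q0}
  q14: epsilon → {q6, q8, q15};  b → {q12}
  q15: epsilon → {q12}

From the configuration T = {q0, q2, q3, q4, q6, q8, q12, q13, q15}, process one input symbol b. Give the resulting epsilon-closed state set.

{q0, q2, q3, q4, q5, q6, q7, q8, q12, q13, q15}

q2 on b → {q6}.
q4 on b → {q5, q8, q13}.
No b-transition from q0, q3, q6, q8, q12, q13, q15.
Union after reading b: {q5, q6, q8, q13}.
Now take the epsilon-closure:
From q5 via epsilon: add q3, q7.
From q8 via epsilon: add q4.
From q13 via epsilon: add q0.
From q3 via epsilon: add q2.
From q4 via epsilon: add q15.
From q15 via epsilon: add q12.
No new states can be added; the closed set is {q0, q2, q3, q4, q5, q6, q7, q8, q12, q13, q15}.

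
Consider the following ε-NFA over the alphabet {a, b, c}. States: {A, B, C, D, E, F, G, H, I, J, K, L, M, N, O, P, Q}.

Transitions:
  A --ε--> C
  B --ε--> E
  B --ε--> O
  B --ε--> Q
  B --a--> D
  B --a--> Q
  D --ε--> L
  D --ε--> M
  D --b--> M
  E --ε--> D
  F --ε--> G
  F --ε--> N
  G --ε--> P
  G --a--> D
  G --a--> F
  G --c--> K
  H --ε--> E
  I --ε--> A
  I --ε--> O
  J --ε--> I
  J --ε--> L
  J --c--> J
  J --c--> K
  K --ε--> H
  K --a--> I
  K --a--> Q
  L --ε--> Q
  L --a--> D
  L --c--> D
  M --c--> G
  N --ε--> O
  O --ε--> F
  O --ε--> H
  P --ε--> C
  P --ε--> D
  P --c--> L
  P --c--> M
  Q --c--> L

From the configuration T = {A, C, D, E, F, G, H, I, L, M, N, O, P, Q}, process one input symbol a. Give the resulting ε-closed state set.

{C, D, E, F, G, H, L, M, N, O, P, Q}

G on a → {D, F}.
L on a → {D}.
No a-transition from A, C, D, E, F, H, I, M, N, O, P, Q.
Union after reading a: {D, F}.
Now take the ε-closure:
From D via ε: add L, M.
From F via ε: add G, N.
From G via ε: add P.
From L via ε: add Q.
From N via ε: add O.
From O via ε: add H.
From P via ε: add C.
From H via ε: add E.
No new states can be added; the closed set is {C, D, E, F, G, H, L, M, N, O, P, Q}.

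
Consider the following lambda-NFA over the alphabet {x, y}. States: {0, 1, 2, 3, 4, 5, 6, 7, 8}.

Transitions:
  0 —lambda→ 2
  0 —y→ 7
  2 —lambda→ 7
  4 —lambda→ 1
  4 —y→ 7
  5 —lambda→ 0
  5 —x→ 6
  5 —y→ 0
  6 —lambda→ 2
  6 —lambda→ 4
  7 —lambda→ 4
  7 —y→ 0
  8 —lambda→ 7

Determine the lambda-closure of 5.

{0, 1, 2, 4, 5, 7}

Start with {5}.
From 5 via lambda: add 0.
From 0 via lambda: add 2.
From 2 via lambda: add 7.
From 7 via lambda: add 4.
From 4 via lambda: add 1.
No new states can be added; the closed set is {0, 1, 2, 4, 5, 7}.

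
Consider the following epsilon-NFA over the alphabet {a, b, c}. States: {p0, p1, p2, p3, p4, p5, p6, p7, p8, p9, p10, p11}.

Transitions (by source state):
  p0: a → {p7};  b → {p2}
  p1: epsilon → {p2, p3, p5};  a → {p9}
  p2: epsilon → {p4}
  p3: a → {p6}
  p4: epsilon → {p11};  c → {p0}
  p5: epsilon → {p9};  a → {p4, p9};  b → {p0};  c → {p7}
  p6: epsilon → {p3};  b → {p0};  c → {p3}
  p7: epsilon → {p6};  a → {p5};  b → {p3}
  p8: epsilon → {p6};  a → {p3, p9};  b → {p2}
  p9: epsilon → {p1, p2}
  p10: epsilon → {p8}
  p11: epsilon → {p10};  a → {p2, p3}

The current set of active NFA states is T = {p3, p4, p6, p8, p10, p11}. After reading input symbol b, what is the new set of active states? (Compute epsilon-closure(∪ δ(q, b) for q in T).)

{p0, p2, p3, p4, p6, p8, p10, p11}

p6 on b → {p0}.
p8 on b → {p2}.
No b-transition from p3, p4, p10, p11.
Union after reading b: {p0, p2}.
Now take the epsilon-closure:
From p2 via epsilon: add p4.
From p4 via epsilon: add p11.
From p11 via epsilon: add p10.
From p10 via epsilon: add p8.
From p8 via epsilon: add p6.
From p6 via epsilon: add p3.
No new states can be added; the closed set is {p0, p2, p3, p4, p6, p8, p10, p11}.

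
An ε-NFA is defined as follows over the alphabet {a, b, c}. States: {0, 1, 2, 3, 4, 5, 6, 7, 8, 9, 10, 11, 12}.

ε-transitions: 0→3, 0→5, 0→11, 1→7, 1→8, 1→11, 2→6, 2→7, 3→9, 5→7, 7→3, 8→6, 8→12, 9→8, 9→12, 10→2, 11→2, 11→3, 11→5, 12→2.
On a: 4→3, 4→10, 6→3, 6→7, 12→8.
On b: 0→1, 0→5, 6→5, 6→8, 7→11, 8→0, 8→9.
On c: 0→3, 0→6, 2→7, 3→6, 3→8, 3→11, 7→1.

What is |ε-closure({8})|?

Start with {8}.
From 8 via ε: add 6, 12.
From 12 via ε: add 2.
From 2 via ε: add 7.
From 7 via ε: add 3.
From 3 via ε: add 9.
ε-closure = {2, 3, 6, 7, 8, 9, 12}, which has 7 states.

7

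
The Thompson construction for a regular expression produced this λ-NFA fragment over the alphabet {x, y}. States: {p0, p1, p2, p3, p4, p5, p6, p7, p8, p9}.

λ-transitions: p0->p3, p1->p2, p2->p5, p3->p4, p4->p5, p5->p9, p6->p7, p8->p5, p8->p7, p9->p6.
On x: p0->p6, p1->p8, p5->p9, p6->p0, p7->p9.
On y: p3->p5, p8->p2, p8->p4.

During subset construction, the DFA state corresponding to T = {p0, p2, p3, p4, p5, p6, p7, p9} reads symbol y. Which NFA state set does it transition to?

{p5, p6, p7, p9}

p3 on y → {p5}.
No y-transition from p0, p2, p4, p5, p6, p7, p9.
Union after reading y: {p5}.
Now take the λ-closure:
From p5 via λ: add p9.
From p9 via λ: add p6.
From p6 via λ: add p7.
No new states can be added; the closed set is {p5, p6, p7, p9}.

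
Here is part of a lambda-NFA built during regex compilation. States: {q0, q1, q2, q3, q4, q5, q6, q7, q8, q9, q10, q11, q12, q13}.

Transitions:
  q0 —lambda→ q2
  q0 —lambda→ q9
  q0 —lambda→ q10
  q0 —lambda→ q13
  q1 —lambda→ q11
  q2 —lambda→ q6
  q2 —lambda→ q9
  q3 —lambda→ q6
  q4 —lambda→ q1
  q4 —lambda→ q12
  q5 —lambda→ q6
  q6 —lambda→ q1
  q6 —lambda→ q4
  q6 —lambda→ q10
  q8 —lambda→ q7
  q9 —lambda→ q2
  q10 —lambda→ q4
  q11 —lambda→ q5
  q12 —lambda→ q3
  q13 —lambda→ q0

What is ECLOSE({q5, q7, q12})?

{q1, q3, q4, q5, q6, q7, q10, q11, q12}

Start with {q5, q7, q12}.
From q5 via lambda: add q6.
From q12 via lambda: add q3.
From q6 via lambda: add q1, q4, q10.
From q1 via lambda: add q11.
No new states can be added; the closed set is {q1, q3, q4, q5, q6, q7, q10, q11, q12}.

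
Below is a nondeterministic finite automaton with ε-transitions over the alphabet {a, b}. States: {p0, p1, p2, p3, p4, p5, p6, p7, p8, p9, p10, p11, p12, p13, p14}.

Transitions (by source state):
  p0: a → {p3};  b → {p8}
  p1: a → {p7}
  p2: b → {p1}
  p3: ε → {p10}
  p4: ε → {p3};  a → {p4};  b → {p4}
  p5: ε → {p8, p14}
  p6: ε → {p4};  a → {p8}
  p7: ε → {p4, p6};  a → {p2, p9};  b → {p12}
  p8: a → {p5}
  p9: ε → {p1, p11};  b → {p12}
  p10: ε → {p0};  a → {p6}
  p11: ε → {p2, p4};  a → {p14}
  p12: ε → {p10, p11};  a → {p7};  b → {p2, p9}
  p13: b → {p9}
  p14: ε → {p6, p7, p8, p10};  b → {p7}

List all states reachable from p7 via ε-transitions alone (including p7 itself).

Start with {p7}.
From p7 via ε: add p4, p6.
From p4 via ε: add p3.
From p3 via ε: add p10.
From p10 via ε: add p0.
No new states can be added; the closed set is {p0, p3, p4, p6, p7, p10}.

{p0, p3, p4, p6, p7, p10}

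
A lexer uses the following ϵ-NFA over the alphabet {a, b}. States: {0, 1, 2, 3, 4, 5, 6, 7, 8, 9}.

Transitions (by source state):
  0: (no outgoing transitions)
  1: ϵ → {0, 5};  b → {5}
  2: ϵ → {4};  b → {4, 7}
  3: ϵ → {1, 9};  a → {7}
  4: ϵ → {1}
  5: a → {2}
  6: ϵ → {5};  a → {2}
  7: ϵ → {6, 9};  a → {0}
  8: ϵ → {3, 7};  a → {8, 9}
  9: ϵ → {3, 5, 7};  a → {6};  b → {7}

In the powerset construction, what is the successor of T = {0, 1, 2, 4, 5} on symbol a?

5 on a → {2}.
No a-transition from 0, 1, 2, 4.
Union after reading a: {2}.
Now take the ϵ-closure:
From 2 via ϵ: add 4.
From 4 via ϵ: add 1.
From 1 via ϵ: add 0, 5.
No new states can be added; the closed set is {0, 1, 2, 4, 5}.

{0, 1, 2, 4, 5}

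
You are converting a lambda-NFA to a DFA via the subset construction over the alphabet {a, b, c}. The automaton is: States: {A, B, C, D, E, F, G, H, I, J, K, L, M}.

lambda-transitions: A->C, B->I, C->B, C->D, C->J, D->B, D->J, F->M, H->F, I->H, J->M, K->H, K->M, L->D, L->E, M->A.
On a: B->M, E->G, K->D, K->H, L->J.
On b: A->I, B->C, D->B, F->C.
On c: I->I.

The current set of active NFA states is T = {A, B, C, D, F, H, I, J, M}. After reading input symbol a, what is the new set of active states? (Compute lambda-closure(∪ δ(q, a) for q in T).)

{A, B, C, D, F, H, I, J, M}

B on a → {M}.
No a-transition from A, C, D, F, H, I, J, M.
Union after reading a: {M}.
Now take the lambda-closure:
From M via lambda: add A.
From A via lambda: add C.
From C via lambda: add B, D, J.
From B via lambda: add I.
From I via lambda: add H.
From H via lambda: add F.
No new states can be added; the closed set is {A, B, C, D, F, H, I, J, M}.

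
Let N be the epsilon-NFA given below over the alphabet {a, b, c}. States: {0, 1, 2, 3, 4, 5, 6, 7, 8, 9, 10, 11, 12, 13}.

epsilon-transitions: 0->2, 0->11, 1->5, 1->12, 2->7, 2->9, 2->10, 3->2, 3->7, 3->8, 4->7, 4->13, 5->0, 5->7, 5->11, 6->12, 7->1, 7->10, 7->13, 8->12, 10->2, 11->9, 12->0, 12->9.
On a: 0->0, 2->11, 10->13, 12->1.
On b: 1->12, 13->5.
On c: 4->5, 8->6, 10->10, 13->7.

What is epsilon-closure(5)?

{0, 1, 2, 5, 7, 9, 10, 11, 12, 13}

Start with {5}.
From 5 via epsilon: add 0, 7, 11.
From 0 via epsilon: add 2.
From 7 via epsilon: add 1, 10, 13.
From 11 via epsilon: add 9.
From 1 via epsilon: add 12.
No new states can be added; the closed set is {0, 1, 2, 5, 7, 9, 10, 11, 12, 13}.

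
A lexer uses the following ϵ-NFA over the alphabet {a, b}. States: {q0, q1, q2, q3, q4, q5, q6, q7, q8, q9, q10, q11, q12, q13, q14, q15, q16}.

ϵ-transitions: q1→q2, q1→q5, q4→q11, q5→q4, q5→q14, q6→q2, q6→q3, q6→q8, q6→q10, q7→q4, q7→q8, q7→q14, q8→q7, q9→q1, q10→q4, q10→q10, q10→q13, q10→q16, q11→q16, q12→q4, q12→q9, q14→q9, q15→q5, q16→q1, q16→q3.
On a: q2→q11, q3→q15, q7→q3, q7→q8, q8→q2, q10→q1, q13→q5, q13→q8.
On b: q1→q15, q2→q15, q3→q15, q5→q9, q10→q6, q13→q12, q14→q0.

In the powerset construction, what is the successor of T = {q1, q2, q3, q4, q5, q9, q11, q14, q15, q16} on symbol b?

q1 on b → {q15}.
q2 on b → {q15}.
q3 on b → {q15}.
q5 on b → {q9}.
q14 on b → {q0}.
No b-transition from q4, q9, q11, q15, q16.
Union after reading b: {q0, q9, q15}.
Now take the ϵ-closure:
From q9 via ϵ: add q1.
From q15 via ϵ: add q5.
From q1 via ϵ: add q2.
From q5 via ϵ: add q4, q14.
From q4 via ϵ: add q11.
From q11 via ϵ: add q16.
From q16 via ϵ: add q3.
No new states can be added; the closed set is {q0, q1, q2, q3, q4, q5, q9, q11, q14, q15, q16}.

{q0, q1, q2, q3, q4, q5, q9, q11, q14, q15, q16}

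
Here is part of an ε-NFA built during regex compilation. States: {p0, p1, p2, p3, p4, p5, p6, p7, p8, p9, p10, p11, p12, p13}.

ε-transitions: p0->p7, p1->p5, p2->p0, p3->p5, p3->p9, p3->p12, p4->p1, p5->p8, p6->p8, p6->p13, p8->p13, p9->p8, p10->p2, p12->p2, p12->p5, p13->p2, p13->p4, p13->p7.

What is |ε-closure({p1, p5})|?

Start with {p1, p5}.
From p5 via ε: add p8.
From p8 via ε: add p13.
From p13 via ε: add p2, p4, p7.
From p2 via ε: add p0.
ε-closure = {p0, p1, p2, p4, p5, p7, p8, p13}, which has 8 states.

8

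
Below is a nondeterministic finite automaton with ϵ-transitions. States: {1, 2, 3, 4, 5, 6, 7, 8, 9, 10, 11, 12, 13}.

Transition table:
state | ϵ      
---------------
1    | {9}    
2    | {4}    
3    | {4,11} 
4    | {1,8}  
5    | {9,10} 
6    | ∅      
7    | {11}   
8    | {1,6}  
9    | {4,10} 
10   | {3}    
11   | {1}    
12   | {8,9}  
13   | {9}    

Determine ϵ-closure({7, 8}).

Start with {7, 8}.
From 7 via ϵ: add 11.
From 8 via ϵ: add 1, 6.
From 1 via ϵ: add 9.
From 9 via ϵ: add 4, 10.
From 10 via ϵ: add 3.
No new states can be added; the closed set is {1, 3, 4, 6, 7, 8, 9, 10, 11}.

{1, 3, 4, 6, 7, 8, 9, 10, 11}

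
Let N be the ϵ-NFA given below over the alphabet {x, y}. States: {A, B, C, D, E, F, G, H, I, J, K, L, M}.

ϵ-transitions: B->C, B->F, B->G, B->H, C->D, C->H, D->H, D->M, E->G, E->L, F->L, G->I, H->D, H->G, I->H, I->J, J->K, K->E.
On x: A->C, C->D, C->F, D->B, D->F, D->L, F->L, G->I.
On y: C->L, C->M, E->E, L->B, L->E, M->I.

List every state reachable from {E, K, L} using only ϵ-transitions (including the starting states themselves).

Start with {E, K, L}.
From E via ϵ: add G.
From G via ϵ: add I.
From I via ϵ: add H, J.
From H via ϵ: add D.
From D via ϵ: add M.
No new states can be added; the closed set is {D, E, G, H, I, J, K, L, M}.

{D, E, G, H, I, J, K, L, M}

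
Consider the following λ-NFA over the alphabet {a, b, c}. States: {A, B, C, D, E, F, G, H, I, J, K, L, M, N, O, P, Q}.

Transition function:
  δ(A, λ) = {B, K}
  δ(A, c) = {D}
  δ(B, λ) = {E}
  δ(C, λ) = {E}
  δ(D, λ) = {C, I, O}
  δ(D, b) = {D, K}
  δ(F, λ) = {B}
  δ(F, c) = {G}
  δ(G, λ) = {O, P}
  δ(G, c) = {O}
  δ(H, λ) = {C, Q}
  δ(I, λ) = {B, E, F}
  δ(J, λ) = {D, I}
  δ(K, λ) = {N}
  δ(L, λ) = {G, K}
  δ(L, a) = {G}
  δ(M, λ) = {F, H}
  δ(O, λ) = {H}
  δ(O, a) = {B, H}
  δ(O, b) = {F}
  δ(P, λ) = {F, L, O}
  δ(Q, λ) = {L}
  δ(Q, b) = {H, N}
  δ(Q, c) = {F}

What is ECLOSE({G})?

Start with {G}.
From G via λ: add O, P.
From O via λ: add H.
From P via λ: add F, L.
From F via λ: add B.
From H via λ: add C, Q.
From L via λ: add K.
From B via λ: add E.
From K via λ: add N.
No new states can be added; the closed set is {B, C, E, F, G, H, K, L, N, O, P, Q}.

{B, C, E, F, G, H, K, L, N, O, P, Q}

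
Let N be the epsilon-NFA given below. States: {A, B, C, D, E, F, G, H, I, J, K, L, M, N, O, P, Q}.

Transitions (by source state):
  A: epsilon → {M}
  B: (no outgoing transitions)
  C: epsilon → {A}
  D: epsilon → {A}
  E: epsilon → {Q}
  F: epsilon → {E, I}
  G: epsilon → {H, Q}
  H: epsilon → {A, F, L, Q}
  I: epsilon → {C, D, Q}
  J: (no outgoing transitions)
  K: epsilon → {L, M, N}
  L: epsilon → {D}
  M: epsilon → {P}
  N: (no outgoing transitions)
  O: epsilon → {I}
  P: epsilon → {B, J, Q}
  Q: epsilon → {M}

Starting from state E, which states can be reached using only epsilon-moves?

Start with {E}.
From E via epsilon: add Q.
From Q via epsilon: add M.
From M via epsilon: add P.
From P via epsilon: add B, J.
No new states can be added; the closed set is {B, E, J, M, P, Q}.

{B, E, J, M, P, Q}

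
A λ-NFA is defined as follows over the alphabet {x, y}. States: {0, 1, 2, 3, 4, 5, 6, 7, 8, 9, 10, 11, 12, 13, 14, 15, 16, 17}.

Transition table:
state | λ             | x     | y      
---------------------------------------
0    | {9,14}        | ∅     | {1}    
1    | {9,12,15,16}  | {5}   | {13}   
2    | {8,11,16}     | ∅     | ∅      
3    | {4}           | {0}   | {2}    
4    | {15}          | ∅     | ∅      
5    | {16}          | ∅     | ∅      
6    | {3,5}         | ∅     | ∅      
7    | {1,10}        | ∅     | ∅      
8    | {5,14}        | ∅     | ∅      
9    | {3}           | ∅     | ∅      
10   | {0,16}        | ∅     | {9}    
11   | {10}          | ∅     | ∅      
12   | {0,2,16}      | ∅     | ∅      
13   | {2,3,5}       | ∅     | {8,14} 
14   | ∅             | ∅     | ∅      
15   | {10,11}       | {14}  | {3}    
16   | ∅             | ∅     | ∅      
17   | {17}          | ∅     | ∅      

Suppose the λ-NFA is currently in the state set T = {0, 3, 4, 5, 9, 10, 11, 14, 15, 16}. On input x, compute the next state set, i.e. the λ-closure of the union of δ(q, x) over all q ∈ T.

{0, 3, 4, 9, 10, 11, 14, 15, 16}

3 on x → {0}.
15 on x → {14}.
No x-transition from 0, 4, 5, 9, 10, 11, 14, 16.
Union after reading x: {0, 14}.
Now take the λ-closure:
From 0 via λ: add 9.
From 9 via λ: add 3.
From 3 via λ: add 4.
From 4 via λ: add 15.
From 15 via λ: add 10, 11.
From 10 via λ: add 16.
No new states can be added; the closed set is {0, 3, 4, 9, 10, 11, 14, 15, 16}.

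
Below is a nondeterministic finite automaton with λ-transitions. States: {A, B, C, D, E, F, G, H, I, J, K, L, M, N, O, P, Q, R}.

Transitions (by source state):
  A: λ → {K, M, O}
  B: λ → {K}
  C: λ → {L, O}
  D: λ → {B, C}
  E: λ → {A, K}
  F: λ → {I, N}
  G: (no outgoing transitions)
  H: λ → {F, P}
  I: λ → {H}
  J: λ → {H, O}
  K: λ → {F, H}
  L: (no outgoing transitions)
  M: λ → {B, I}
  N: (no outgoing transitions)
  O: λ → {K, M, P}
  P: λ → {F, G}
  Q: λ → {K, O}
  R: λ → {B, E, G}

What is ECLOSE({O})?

{B, F, G, H, I, K, M, N, O, P}

Start with {O}.
From O via λ: add K, M, P.
From K via λ: add F, H.
From M via λ: add B, I.
From P via λ: add G.
From F via λ: add N.
No new states can be added; the closed set is {B, F, G, H, I, K, M, N, O, P}.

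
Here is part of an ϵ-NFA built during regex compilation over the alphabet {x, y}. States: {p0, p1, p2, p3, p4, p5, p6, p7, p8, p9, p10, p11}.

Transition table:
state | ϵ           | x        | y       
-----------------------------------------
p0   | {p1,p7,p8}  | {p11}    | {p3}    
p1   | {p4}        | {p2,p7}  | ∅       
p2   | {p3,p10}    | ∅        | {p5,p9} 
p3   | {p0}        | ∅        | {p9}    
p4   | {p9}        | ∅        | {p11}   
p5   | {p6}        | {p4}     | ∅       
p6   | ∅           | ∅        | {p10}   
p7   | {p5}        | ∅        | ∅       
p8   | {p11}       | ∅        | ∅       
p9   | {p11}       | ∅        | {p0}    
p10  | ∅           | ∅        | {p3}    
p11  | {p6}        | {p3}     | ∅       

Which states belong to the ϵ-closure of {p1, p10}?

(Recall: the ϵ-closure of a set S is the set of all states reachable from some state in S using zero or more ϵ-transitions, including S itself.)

{p1, p4, p6, p9, p10, p11}

Start with {p1, p10}.
From p1 via ϵ: add p4.
From p4 via ϵ: add p9.
From p9 via ϵ: add p11.
From p11 via ϵ: add p6.
No new states can be added; the closed set is {p1, p4, p6, p9, p10, p11}.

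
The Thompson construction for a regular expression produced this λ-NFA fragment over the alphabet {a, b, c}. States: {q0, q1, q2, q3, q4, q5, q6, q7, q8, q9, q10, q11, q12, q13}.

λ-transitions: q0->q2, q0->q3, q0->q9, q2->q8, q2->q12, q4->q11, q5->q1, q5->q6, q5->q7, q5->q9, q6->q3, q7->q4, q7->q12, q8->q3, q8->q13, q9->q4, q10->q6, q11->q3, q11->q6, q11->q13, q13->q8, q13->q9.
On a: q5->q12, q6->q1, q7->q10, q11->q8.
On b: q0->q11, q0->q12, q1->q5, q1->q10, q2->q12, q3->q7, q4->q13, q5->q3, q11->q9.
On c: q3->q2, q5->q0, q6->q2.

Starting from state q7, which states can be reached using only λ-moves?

Start with {q7}.
From q7 via λ: add q4, q12.
From q4 via λ: add q11.
From q11 via λ: add q3, q6, q13.
From q13 via λ: add q8, q9.
No new states can be added; the closed set is {q3, q4, q6, q7, q8, q9, q11, q12, q13}.

{q3, q4, q6, q7, q8, q9, q11, q12, q13}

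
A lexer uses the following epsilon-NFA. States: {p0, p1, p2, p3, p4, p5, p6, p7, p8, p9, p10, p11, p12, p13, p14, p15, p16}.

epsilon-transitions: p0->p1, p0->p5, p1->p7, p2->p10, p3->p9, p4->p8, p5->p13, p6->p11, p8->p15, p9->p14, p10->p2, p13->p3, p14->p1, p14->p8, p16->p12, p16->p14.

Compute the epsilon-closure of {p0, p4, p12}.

Start with {p0, p4, p12}.
From p0 via epsilon: add p1, p5.
From p4 via epsilon: add p8.
From p1 via epsilon: add p7.
From p5 via epsilon: add p13.
From p8 via epsilon: add p15.
From p13 via epsilon: add p3.
From p3 via epsilon: add p9.
From p9 via epsilon: add p14.
No new states can be added; the closed set is {p0, p1, p3, p4, p5, p7, p8, p9, p12, p13, p14, p15}.

{p0, p1, p3, p4, p5, p7, p8, p9, p12, p13, p14, p15}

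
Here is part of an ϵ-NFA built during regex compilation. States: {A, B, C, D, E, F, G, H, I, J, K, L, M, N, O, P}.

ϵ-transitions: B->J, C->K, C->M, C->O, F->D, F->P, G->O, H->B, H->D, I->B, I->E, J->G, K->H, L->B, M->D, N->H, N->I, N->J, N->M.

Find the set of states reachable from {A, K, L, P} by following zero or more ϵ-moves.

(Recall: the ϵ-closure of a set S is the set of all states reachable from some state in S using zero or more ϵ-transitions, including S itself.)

{A, B, D, G, H, J, K, L, O, P}

Start with {A, K, L, P}.
From K via ϵ: add H.
From L via ϵ: add B.
From B via ϵ: add J.
From H via ϵ: add D.
From J via ϵ: add G.
From G via ϵ: add O.
No new states can be added; the closed set is {A, B, D, G, H, J, K, L, O, P}.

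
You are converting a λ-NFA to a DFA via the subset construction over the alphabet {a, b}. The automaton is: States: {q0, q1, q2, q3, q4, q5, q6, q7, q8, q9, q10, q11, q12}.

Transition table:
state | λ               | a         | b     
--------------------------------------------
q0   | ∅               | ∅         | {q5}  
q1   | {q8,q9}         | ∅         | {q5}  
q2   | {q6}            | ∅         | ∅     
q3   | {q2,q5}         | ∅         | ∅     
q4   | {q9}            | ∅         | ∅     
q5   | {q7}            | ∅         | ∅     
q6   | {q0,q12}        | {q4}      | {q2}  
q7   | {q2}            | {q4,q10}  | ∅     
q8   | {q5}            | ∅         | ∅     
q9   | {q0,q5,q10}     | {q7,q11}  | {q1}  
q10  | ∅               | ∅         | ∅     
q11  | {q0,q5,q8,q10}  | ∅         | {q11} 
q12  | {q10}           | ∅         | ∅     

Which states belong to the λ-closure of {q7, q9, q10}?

Start with {q7, q9, q10}.
From q7 via λ: add q2.
From q9 via λ: add q0, q5.
From q2 via λ: add q6.
From q6 via λ: add q12.
No new states can be added; the closed set is {q0, q2, q5, q6, q7, q9, q10, q12}.

{q0, q2, q5, q6, q7, q9, q10, q12}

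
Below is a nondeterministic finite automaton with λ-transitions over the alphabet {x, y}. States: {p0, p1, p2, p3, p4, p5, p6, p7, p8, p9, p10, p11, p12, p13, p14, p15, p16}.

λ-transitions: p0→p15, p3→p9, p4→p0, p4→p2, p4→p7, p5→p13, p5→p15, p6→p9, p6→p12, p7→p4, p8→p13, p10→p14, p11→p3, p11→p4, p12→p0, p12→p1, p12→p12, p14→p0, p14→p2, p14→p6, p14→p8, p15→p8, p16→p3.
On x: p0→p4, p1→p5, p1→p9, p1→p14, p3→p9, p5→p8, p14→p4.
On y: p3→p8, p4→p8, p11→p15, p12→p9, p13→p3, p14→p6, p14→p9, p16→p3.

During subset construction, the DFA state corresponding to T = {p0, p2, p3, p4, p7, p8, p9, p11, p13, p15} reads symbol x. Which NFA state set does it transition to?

{p0, p2, p4, p7, p8, p9, p13, p15}

p0 on x → {p4}.
p3 on x → {p9}.
No x-transition from p2, p4, p7, p8, p9, p11, p13, p15.
Union after reading x: {p4, p9}.
Now take the λ-closure:
From p4 via λ: add p0, p2, p7.
From p0 via λ: add p15.
From p15 via λ: add p8.
From p8 via λ: add p13.
No new states can be added; the closed set is {p0, p2, p4, p7, p8, p9, p13, p15}.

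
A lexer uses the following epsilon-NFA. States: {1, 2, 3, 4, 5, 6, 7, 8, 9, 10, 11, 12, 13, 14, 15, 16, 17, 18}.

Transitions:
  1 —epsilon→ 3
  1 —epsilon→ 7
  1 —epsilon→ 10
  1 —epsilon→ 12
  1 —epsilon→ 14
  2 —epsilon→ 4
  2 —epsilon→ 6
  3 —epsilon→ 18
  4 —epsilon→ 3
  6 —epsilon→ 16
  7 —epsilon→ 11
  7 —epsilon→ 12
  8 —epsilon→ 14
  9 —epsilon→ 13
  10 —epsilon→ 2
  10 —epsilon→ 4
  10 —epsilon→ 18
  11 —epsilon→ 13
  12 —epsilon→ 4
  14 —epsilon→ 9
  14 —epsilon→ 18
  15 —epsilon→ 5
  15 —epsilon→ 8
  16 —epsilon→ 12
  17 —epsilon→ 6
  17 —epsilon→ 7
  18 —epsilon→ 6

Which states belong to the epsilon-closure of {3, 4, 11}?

Start with {3, 4, 11}.
From 3 via epsilon: add 18.
From 11 via epsilon: add 13.
From 18 via epsilon: add 6.
From 6 via epsilon: add 16.
From 16 via epsilon: add 12.
No new states can be added; the closed set is {3, 4, 6, 11, 12, 13, 16, 18}.

{3, 4, 6, 11, 12, 13, 16, 18}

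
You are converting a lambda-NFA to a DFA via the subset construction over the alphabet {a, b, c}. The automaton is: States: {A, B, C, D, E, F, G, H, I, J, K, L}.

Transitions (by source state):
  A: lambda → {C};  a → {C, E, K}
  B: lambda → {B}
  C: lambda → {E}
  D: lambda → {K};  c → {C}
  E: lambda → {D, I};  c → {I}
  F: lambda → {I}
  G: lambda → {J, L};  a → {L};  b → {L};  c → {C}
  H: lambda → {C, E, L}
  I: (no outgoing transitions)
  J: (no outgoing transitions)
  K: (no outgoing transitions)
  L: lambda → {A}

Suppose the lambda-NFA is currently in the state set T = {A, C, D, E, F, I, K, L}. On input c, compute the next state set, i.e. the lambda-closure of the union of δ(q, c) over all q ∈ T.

D on c → {C}.
E on c → {I}.
No c-transition from A, C, F, I, K, L.
Union after reading c: {C, I}.
Now take the lambda-closure:
From C via lambda: add E.
From E via lambda: add D.
From D via lambda: add K.
No new states can be added; the closed set is {C, D, E, I, K}.

{C, D, E, I, K}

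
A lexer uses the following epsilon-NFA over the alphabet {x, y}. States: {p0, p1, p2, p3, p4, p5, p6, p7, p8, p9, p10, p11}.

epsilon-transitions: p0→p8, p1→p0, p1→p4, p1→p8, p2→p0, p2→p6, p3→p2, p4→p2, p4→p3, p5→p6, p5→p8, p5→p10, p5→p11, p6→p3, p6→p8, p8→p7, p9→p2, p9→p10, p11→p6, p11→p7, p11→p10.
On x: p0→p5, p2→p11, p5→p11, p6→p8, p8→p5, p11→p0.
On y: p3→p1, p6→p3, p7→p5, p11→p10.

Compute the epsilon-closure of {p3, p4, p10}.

Start with {p3, p4, p10}.
From p3 via epsilon: add p2.
From p2 via epsilon: add p0, p6.
From p0 via epsilon: add p8.
From p8 via epsilon: add p7.
No new states can be added; the closed set is {p0, p2, p3, p4, p6, p7, p8, p10}.

{p0, p2, p3, p4, p6, p7, p8, p10}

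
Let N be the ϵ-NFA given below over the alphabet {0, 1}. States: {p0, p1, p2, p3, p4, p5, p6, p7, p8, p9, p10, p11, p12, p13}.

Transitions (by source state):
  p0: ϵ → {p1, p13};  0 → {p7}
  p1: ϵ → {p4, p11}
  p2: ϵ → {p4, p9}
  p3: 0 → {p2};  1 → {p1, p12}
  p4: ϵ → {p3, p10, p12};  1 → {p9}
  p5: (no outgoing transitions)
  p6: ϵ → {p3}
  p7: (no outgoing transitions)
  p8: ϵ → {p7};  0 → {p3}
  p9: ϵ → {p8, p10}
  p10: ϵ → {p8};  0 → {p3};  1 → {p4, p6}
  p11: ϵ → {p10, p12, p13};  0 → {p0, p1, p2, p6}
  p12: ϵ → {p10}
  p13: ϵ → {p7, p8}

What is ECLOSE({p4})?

Start with {p4}.
From p4 via ϵ: add p3, p10, p12.
From p10 via ϵ: add p8.
From p8 via ϵ: add p7.
No new states can be added; the closed set is {p3, p4, p7, p8, p10, p12}.

{p3, p4, p7, p8, p10, p12}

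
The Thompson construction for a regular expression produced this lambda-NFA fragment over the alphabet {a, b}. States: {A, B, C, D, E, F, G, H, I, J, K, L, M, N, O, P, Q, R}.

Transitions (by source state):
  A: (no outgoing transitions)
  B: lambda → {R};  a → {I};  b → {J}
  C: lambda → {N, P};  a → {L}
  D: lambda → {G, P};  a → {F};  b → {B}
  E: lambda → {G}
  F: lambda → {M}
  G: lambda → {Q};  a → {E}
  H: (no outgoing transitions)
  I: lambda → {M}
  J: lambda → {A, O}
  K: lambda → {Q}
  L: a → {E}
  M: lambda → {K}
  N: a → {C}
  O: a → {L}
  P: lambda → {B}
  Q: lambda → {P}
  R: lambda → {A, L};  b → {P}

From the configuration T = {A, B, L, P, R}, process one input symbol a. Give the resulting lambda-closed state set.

B on a → {I}.
L on a → {E}.
No a-transition from A, P, R.
Union after reading a: {E, I}.
Now take the lambda-closure:
From E via lambda: add G.
From I via lambda: add M.
From G via lambda: add Q.
From M via lambda: add K.
From Q via lambda: add P.
From P via lambda: add B.
From B via lambda: add R.
From R via lambda: add A, L.
No new states can be added; the closed set is {A, B, E, G, I, K, L, M, P, Q, R}.

{A, B, E, G, I, K, L, M, P, Q, R}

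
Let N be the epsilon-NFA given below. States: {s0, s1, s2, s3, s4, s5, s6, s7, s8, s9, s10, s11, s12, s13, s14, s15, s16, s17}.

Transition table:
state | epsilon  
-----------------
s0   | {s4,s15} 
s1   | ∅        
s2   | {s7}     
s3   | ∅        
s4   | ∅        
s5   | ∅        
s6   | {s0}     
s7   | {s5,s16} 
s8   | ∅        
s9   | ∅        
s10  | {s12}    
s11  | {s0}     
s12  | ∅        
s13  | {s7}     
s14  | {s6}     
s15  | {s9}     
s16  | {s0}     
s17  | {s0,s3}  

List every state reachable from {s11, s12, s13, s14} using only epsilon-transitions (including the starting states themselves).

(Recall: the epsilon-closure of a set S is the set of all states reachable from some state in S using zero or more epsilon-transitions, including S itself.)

Start with {s11, s12, s13, s14}.
From s11 via epsilon: add s0.
From s13 via epsilon: add s7.
From s14 via epsilon: add s6.
From s0 via epsilon: add s4, s15.
From s7 via epsilon: add s5, s16.
From s15 via epsilon: add s9.
No new states can be added; the closed set is {s0, s4, s5, s6, s7, s9, s11, s12, s13, s14, s15, s16}.

{s0, s4, s5, s6, s7, s9, s11, s12, s13, s14, s15, s16}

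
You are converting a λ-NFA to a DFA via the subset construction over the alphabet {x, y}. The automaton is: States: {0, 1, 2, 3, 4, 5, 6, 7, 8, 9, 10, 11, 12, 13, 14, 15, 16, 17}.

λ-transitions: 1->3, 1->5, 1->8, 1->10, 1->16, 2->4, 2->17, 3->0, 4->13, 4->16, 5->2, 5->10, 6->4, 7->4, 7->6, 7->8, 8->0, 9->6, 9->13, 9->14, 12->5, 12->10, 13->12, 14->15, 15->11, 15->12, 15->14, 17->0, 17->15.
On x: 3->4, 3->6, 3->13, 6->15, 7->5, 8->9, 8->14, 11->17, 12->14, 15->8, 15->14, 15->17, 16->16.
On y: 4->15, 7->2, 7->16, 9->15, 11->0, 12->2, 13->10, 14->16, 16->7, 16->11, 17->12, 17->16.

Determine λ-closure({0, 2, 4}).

Start with {0, 2, 4}.
From 2 via λ: add 17.
From 4 via λ: add 13, 16.
From 13 via λ: add 12.
From 17 via λ: add 15.
From 12 via λ: add 5, 10.
From 15 via λ: add 11, 14.
No new states can be added; the closed set is {0, 2, 4, 5, 10, 11, 12, 13, 14, 15, 16, 17}.

{0, 2, 4, 5, 10, 11, 12, 13, 14, 15, 16, 17}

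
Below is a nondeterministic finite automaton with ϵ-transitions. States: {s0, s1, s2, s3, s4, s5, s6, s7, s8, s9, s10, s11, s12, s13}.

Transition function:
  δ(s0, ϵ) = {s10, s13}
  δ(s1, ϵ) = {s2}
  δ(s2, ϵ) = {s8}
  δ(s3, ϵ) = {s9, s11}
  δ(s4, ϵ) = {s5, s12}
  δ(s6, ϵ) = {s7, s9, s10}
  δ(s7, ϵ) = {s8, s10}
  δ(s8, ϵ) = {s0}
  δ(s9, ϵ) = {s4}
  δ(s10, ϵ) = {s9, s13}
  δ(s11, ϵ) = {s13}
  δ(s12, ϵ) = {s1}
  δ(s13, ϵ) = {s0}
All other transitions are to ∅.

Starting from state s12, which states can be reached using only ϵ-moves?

Start with {s12}.
From s12 via ϵ: add s1.
From s1 via ϵ: add s2.
From s2 via ϵ: add s8.
From s8 via ϵ: add s0.
From s0 via ϵ: add s10, s13.
From s10 via ϵ: add s9.
From s9 via ϵ: add s4.
From s4 via ϵ: add s5.
No new states can be added; the closed set is {s0, s1, s2, s4, s5, s8, s9, s10, s12, s13}.

{s0, s1, s2, s4, s5, s8, s9, s10, s12, s13}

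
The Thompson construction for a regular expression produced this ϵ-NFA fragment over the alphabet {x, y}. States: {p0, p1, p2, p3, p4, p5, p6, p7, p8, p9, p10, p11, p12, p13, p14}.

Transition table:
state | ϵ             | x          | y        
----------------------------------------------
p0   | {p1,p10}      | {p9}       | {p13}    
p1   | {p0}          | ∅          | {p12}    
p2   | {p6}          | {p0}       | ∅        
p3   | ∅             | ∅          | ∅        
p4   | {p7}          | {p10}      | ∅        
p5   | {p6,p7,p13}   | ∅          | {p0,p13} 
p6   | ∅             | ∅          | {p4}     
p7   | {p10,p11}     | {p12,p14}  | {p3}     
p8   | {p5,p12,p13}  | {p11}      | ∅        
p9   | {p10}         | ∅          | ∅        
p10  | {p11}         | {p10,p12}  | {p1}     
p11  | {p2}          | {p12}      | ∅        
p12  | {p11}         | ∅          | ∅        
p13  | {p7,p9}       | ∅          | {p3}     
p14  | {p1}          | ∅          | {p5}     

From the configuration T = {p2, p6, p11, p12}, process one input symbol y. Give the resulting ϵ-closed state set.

{p2, p4, p6, p7, p10, p11}

p6 on y → {p4}.
No y-transition from p2, p11, p12.
Union after reading y: {p4}.
Now take the ϵ-closure:
From p4 via ϵ: add p7.
From p7 via ϵ: add p10, p11.
From p11 via ϵ: add p2.
From p2 via ϵ: add p6.
No new states can be added; the closed set is {p2, p4, p6, p7, p10, p11}.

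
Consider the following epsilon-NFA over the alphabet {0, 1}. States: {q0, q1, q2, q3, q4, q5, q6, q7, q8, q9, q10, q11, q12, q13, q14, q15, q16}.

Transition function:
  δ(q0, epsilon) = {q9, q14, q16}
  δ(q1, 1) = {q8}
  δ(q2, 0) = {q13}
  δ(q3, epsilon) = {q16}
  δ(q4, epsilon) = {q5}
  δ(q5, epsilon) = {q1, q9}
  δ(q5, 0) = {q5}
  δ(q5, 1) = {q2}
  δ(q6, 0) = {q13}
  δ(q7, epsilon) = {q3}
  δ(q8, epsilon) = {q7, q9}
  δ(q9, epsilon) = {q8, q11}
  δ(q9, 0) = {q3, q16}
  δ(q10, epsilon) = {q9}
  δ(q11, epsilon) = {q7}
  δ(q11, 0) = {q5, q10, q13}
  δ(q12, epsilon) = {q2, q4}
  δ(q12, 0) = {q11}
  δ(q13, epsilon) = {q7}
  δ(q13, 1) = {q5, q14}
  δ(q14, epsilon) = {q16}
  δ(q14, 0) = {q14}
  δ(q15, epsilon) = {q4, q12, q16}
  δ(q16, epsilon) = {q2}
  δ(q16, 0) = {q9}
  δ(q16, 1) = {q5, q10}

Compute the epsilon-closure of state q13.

Start with {q13}.
From q13 via epsilon: add q7.
From q7 via epsilon: add q3.
From q3 via epsilon: add q16.
From q16 via epsilon: add q2.
No new states can be added; the closed set is {q2, q3, q7, q13, q16}.

{q2, q3, q7, q13, q16}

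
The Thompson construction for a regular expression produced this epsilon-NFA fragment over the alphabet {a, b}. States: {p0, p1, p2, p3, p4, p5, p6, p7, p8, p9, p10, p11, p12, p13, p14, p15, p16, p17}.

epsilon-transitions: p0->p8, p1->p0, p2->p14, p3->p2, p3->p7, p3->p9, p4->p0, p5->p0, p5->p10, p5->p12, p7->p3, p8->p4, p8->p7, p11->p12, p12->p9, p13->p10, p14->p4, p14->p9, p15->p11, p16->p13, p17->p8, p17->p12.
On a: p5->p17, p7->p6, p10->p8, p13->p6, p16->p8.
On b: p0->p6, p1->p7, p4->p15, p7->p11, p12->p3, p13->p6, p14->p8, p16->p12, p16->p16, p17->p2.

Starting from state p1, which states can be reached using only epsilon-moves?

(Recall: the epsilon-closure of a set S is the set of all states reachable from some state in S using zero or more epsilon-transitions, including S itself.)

{p0, p1, p2, p3, p4, p7, p8, p9, p14}

Start with {p1}.
From p1 via epsilon: add p0.
From p0 via epsilon: add p8.
From p8 via epsilon: add p4, p7.
From p7 via epsilon: add p3.
From p3 via epsilon: add p2, p9.
From p2 via epsilon: add p14.
No new states can be added; the closed set is {p0, p1, p2, p3, p4, p7, p8, p9, p14}.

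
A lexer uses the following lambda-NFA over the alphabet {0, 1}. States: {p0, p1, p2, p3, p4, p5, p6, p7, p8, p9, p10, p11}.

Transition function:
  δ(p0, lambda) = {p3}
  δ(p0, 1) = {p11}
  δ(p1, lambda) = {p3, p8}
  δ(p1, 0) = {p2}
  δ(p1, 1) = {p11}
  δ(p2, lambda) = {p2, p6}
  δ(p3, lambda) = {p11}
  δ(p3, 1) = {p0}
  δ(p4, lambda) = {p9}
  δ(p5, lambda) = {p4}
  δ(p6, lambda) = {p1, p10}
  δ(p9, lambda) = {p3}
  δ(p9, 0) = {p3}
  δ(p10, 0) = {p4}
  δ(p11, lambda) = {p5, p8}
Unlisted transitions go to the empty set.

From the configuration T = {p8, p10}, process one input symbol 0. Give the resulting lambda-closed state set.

p10 on 0 → {p4}.
No 0-transition from p8.
Union after reading 0: {p4}.
Now take the lambda-closure:
From p4 via lambda: add p9.
From p9 via lambda: add p3.
From p3 via lambda: add p11.
From p11 via lambda: add p5, p8.
No new states can be added; the closed set is {p3, p4, p5, p8, p9, p11}.

{p3, p4, p5, p8, p9, p11}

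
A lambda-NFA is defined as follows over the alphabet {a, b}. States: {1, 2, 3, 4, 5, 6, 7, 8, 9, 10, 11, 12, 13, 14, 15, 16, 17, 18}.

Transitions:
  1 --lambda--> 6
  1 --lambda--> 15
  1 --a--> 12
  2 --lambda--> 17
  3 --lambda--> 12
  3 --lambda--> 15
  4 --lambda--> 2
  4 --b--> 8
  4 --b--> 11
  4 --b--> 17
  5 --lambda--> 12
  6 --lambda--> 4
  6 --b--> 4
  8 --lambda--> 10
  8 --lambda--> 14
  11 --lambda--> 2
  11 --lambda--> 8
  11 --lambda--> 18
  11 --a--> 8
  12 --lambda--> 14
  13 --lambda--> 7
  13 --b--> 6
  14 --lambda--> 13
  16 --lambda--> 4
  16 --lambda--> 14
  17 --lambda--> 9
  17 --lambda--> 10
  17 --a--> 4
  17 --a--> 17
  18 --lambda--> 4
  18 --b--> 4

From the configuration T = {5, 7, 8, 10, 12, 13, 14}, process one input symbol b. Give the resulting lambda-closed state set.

13 on b → {6}.
No b-transition from 5, 7, 8, 10, 12, 14.
Union after reading b: {6}.
Now take the lambda-closure:
From 6 via lambda: add 4.
From 4 via lambda: add 2.
From 2 via lambda: add 17.
From 17 via lambda: add 9, 10.
No new states can be added; the closed set is {2, 4, 6, 9, 10, 17}.

{2, 4, 6, 9, 10, 17}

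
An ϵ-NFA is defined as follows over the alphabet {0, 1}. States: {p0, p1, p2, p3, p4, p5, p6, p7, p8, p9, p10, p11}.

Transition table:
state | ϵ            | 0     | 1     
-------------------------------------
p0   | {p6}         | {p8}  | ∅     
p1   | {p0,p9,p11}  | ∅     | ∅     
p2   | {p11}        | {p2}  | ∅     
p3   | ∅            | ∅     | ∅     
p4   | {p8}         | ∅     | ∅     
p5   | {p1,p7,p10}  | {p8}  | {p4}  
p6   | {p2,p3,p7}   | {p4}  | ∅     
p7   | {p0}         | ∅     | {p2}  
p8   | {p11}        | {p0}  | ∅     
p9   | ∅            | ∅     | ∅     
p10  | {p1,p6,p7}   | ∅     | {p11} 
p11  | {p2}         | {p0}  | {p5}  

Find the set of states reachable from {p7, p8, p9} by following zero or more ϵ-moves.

Start with {p7, p8, p9}.
From p7 via ϵ: add p0.
From p8 via ϵ: add p11.
From p0 via ϵ: add p6.
From p11 via ϵ: add p2.
From p6 via ϵ: add p3.
No new states can be added; the closed set is {p0, p2, p3, p6, p7, p8, p9, p11}.

{p0, p2, p3, p6, p7, p8, p9, p11}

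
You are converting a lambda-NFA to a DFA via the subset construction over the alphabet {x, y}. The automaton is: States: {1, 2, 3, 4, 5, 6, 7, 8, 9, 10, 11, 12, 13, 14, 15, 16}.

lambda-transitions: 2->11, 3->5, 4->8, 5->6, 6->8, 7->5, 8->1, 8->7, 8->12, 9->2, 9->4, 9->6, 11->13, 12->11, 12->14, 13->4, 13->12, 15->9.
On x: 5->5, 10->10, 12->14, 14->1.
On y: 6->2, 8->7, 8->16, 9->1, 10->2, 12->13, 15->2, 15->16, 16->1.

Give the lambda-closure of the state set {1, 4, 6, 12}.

{1, 4, 5, 6, 7, 8, 11, 12, 13, 14}

Start with {1, 4, 6, 12}.
From 4 via lambda: add 8.
From 12 via lambda: add 11, 14.
From 8 via lambda: add 7.
From 11 via lambda: add 13.
From 7 via lambda: add 5.
No new states can be added; the closed set is {1, 4, 5, 6, 7, 8, 11, 12, 13, 14}.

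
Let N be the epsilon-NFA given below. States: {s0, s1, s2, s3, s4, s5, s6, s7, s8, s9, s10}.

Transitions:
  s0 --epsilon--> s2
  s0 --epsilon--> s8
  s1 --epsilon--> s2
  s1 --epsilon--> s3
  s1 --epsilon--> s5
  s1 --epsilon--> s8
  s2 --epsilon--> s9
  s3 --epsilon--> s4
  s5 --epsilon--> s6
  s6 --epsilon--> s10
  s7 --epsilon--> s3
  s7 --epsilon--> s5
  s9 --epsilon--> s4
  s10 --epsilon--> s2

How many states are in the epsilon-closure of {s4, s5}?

Start with {s4, s5}.
From s5 via epsilon: add s6.
From s6 via epsilon: add s10.
From s10 via epsilon: add s2.
From s2 via epsilon: add s9.
epsilon-closure = {s2, s4, s5, s6, s9, s10}, which has 6 states.

6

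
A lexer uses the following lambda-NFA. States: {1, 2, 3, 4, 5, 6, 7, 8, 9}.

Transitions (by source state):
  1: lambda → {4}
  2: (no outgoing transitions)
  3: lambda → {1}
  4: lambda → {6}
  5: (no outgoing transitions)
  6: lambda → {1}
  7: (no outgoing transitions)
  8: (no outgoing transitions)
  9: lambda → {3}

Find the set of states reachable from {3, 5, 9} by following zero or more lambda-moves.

{1, 3, 4, 5, 6, 9}

Start with {3, 5, 9}.
From 3 via lambda: add 1.
From 1 via lambda: add 4.
From 4 via lambda: add 6.
No new states can be added; the closed set is {1, 3, 4, 5, 6, 9}.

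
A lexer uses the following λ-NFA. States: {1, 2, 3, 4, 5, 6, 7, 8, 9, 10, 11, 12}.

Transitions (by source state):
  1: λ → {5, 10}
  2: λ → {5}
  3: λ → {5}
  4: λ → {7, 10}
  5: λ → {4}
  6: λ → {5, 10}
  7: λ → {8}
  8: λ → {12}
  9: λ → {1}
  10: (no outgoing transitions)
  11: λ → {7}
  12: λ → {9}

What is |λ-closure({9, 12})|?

Start with {9, 12}.
From 9 via λ: add 1.
From 1 via λ: add 5, 10.
From 5 via λ: add 4.
From 4 via λ: add 7.
From 7 via λ: add 8.
λ-closure = {1, 4, 5, 7, 8, 9, 10, 12}, which has 8 states.

8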